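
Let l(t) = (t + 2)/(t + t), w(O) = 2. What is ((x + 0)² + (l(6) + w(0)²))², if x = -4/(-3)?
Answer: 3364/81 ≈ 41.531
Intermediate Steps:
x = 4/3 (x = -4*(-⅓) = 4/3 ≈ 1.3333)
l(t) = (2 + t)/(2*t) (l(t) = (2 + t)/((2*t)) = (2 + t)*(1/(2*t)) = (2 + t)/(2*t))
((x + 0)² + (l(6) + w(0)²))² = ((4/3 + 0)² + ((½)*(2 + 6)/6 + 2²))² = ((4/3)² + ((½)*(⅙)*8 + 4))² = (16/9 + (⅔ + 4))² = (16/9 + 14/3)² = (58/9)² = 3364/81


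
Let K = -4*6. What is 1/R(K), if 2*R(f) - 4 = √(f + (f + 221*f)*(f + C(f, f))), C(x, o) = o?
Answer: -1/31963 + √63930/63926 ≈ 0.0039240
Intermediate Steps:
K = -24
R(f) = 2 + √(f + 444*f²)/2 (R(f) = 2 + √(f + (f + 221*f)*(f + f))/2 = 2 + √(f + (222*f)*(2*f))/2 = 2 + √(f + 444*f²)/2)
1/R(K) = 1/(2 + √(-24*(1 + 444*(-24)))/2) = 1/(2 + √(-24*(1 - 10656))/2) = 1/(2 + √(-24*(-10655))/2) = 1/(2 + √255720/2) = 1/(2 + (2*√63930)/2) = 1/(2 + √63930)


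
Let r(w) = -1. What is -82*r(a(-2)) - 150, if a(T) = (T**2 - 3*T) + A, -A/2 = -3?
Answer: -68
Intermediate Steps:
A = 6 (A = -2*(-3) = 6)
a(T) = 6 + T**2 - 3*T (a(T) = (T**2 - 3*T) + 6 = 6 + T**2 - 3*T)
-82*r(a(-2)) - 150 = -82*(-1) - 150 = 82 - 150 = -68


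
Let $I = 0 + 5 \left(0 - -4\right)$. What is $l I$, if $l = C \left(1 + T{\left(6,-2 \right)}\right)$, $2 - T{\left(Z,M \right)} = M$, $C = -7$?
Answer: $-700$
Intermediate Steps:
$T{\left(Z,M \right)} = 2 - M$
$l = -35$ ($l = - 7 \left(1 + \left(2 - -2\right)\right) = - 7 \left(1 + \left(2 + 2\right)\right) = - 7 \left(1 + 4\right) = \left(-7\right) 5 = -35$)
$I = 20$ ($I = 0 + 5 \left(0 + 4\right) = 0 + 5 \cdot 4 = 0 + 20 = 20$)
$l I = \left(-35\right) 20 = -700$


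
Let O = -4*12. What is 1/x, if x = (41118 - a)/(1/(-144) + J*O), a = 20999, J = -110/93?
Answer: 253409/89811216 ≈ 0.0028216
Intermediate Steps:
J = -110/93 (J = -110*1/93 = -110/93 ≈ -1.1828)
O = -48
x = 89811216/253409 (x = (41118 - 1*20999)/(1/(-144) - 110/93*(-48)) = (41118 - 20999)/(-1/144 + 1760/31) = 20119/(253409/4464) = 20119*(4464/253409) = 89811216/253409 ≈ 354.41)
1/x = 1/(89811216/253409) = 253409/89811216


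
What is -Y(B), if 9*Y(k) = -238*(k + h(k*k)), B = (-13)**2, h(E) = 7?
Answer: 41888/9 ≈ 4654.2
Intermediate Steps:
B = 169
Y(k) = -1666/9 - 238*k/9 (Y(k) = (-238*(k + 7))/9 = (-238*(7 + k))/9 = (-1666 - 238*k)/9 = -1666/9 - 238*k/9)
-Y(B) = -(-1666/9 - 238/9*169) = -(-1666/9 - 40222/9) = -1*(-41888/9) = 41888/9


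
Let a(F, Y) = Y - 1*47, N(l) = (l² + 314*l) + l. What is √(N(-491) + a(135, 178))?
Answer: √86547 ≈ 294.19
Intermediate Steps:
N(l) = l² + 315*l
a(F, Y) = -47 + Y (a(F, Y) = Y - 47 = -47 + Y)
√(N(-491) + a(135, 178)) = √(-491*(315 - 491) + (-47 + 178)) = √(-491*(-176) + 131) = √(86416 + 131) = √86547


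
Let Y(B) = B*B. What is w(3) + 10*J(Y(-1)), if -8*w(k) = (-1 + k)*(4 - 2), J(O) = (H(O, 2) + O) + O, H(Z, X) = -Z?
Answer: 19/2 ≈ 9.5000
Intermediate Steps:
Y(B) = B**2
J(O) = O (J(O) = (-O + O) + O = 0 + O = O)
w(k) = 1/4 - k/4 (w(k) = -(-1 + k)*(4 - 2)/8 = -(-1 + k)*2/8 = -(-2 + 2*k)/8 = 1/4 - k/4)
w(3) + 10*J(Y(-1)) = (1/4 - 1/4*3) + 10*(-1)**2 = (1/4 - 3/4) + 10*1 = -1/2 + 10 = 19/2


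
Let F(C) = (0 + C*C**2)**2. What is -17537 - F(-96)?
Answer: -782757807233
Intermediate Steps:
F(C) = C**6 (F(C) = (0 + C**3)**2 = (C**3)**2 = C**6)
-17537 - F(-96) = -17537 - 1*(-96)**6 = -17537 - 1*782757789696 = -17537 - 782757789696 = -782757807233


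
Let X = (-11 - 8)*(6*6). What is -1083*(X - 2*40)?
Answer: 827412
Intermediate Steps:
X = -684 (X = -19*36 = -684)
-1083*(X - 2*40) = -1083*(-684 - 2*40) = -1083*(-684 - 80) = -1083*(-764) = 827412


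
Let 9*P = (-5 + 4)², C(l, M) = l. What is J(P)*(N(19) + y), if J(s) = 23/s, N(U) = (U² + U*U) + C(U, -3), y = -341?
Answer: 82800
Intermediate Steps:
N(U) = U + 2*U² (N(U) = (U² + U*U) + U = (U² + U²) + U = 2*U² + U = U + 2*U²)
P = ⅑ (P = (-5 + 4)²/9 = (⅑)*(-1)² = (⅑)*1 = ⅑ ≈ 0.11111)
J(P)*(N(19) + y) = (23/(⅑))*(19*(1 + 2*19) - 341) = (23*9)*(19*(1 + 38) - 341) = 207*(19*39 - 341) = 207*(741 - 341) = 207*400 = 82800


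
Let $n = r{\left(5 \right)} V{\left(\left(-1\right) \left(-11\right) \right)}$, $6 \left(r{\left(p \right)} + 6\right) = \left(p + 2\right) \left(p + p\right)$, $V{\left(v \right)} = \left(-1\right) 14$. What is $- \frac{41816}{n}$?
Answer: $\frac{62724}{119} \approx 527.09$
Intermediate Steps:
$V{\left(v \right)} = -14$
$r{\left(p \right)} = -6 + \frac{p \left(2 + p\right)}{3}$ ($r{\left(p \right)} = -6 + \frac{\left(p + 2\right) \left(p + p\right)}{6} = -6 + \frac{\left(2 + p\right) 2 p}{6} = -6 + \frac{2 p \left(2 + p\right)}{6} = -6 + \frac{p \left(2 + p\right)}{3}$)
$n = - \frac{238}{3}$ ($n = \left(-6 + \frac{5^{2}}{3} + \frac{2}{3} \cdot 5\right) \left(-14\right) = \left(-6 + \frac{1}{3} \cdot 25 + \frac{10}{3}\right) \left(-14\right) = \left(-6 + \frac{25}{3} + \frac{10}{3}\right) \left(-14\right) = \frac{17}{3} \left(-14\right) = - \frac{238}{3} \approx -79.333$)
$- \frac{41816}{n} = - \frac{41816}{- \frac{238}{3}} = \left(-41816\right) \left(- \frac{3}{238}\right) = \frac{62724}{119}$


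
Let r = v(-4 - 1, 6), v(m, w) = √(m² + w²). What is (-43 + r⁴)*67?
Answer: 246426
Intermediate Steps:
r = √61 (r = √((-4 - 1)² + 6²) = √((-5)² + 36) = √(25 + 36) = √61 ≈ 7.8102)
(-43 + r⁴)*67 = (-43 + (√61)⁴)*67 = (-43 + 3721)*67 = 3678*67 = 246426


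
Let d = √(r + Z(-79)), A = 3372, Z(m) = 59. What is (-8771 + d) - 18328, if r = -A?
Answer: -27099 + I*√3313 ≈ -27099.0 + 57.559*I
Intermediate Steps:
r = -3372 (r = -1*3372 = -3372)
d = I*√3313 (d = √(-3372 + 59) = √(-3313) = I*√3313 ≈ 57.559*I)
(-8771 + d) - 18328 = (-8771 + I*√3313) - 18328 = -27099 + I*√3313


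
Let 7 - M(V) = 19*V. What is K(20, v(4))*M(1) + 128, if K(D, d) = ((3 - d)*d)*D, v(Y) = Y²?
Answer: 50048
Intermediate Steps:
M(V) = 7 - 19*V
K(D, d) = D*d*(3 - d) (K(D, d) = (d*(3 - d))*D = D*d*(3 - d))
K(20, v(4))*M(1) + 128 = (20*4²*(3 - 1*4²))*(7 - 19*1) + 128 = (20*16*(3 - 1*16))*(7 - 19) + 128 = (20*16*(3 - 16))*(-12) + 128 = (20*16*(-13))*(-12) + 128 = -4160*(-12) + 128 = 49920 + 128 = 50048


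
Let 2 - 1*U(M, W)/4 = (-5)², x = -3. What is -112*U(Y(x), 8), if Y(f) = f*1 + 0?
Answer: 10304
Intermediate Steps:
Y(f) = f (Y(f) = f + 0 = f)
U(M, W) = -92 (U(M, W) = 8 - 4*(-5)² = 8 - 4*25 = 8 - 100 = -92)
-112*U(Y(x), 8) = -112*(-92) = 10304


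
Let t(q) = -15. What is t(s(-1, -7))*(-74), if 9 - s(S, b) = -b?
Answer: 1110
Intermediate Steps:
s(S, b) = 9 + b (s(S, b) = 9 - (-1)*b = 9 + b)
t(s(-1, -7))*(-74) = -15*(-74) = 1110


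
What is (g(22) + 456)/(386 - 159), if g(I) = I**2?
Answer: 940/227 ≈ 4.1410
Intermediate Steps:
(g(22) + 456)/(386 - 159) = (22**2 + 456)/(386 - 159) = (484 + 456)/227 = 940*(1/227) = 940/227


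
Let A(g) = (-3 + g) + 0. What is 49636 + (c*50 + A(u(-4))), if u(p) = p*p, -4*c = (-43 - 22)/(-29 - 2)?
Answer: 3076613/62 ≈ 49623.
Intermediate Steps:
c = -65/124 (c = -(-43 - 22)/(4*(-29 - 2)) = -(-65)/(4*(-31)) = -(-65)*(-1)/(4*31) = -¼*65/31 = -65/124 ≈ -0.52419)
u(p) = p²
A(g) = -3 + g
49636 + (c*50 + A(u(-4))) = 49636 + (-65/124*50 + (-3 + (-4)²)) = 49636 + (-1625/62 + (-3 + 16)) = 49636 + (-1625/62 + 13) = 49636 - 819/62 = 3076613/62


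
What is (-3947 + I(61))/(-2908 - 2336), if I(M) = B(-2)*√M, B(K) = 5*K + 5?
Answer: 3947/5244 + 5*√61/5244 ≈ 0.76012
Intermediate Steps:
B(K) = 5 + 5*K
I(M) = -5*√M (I(M) = (5 + 5*(-2))*√M = (5 - 10)*√M = -5*√M)
(-3947 + I(61))/(-2908 - 2336) = (-3947 - 5*√61)/(-2908 - 2336) = (-3947 - 5*√61)/(-5244) = (-3947 - 5*√61)*(-1/5244) = 3947/5244 + 5*√61/5244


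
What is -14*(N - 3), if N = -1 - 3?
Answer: 98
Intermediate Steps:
N = -4
-14*(N - 3) = -14*(-4 - 3) = -14*(-7) = 98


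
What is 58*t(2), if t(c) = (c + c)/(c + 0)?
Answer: 116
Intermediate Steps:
t(c) = 2 (t(c) = (2*c)/c = 2)
58*t(2) = 58*2 = 116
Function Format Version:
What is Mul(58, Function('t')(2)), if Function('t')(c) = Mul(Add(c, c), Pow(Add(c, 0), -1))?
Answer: 116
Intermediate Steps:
Function('t')(c) = 2 (Function('t')(c) = Mul(Mul(2, c), Pow(c, -1)) = 2)
Mul(58, Function('t')(2)) = Mul(58, 2) = 116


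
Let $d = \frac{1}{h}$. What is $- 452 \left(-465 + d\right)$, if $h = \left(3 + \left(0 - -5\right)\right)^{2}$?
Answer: $\frac{3362767}{16} \approx 2.1017 \cdot 10^{5}$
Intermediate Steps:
$h = 64$ ($h = \left(3 + \left(0 + 5\right)\right)^{2} = \left(3 + 5\right)^{2} = 8^{2} = 64$)
$d = \frac{1}{64} \approx 0.015625$
$- 452 \left(-465 + d\right) = - 452 \left(-465 + \frac{1}{64}\right) = \left(-452\right) \left(- \frac{29759}{64}\right) = \frac{3362767}{16}$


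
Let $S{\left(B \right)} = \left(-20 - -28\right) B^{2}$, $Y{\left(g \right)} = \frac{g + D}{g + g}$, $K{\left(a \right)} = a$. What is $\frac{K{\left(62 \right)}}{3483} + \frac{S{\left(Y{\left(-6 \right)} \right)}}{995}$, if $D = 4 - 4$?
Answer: $\frac{68656}{3465585} \approx 0.019811$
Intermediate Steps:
$D = 0$
$Y{\left(g \right)} = \frac{1}{2}$ ($Y{\left(g \right)} = \frac{g + 0}{g + g} = \frac{g}{2 g} = g \frac{1}{2 g} = \frac{1}{2}$)
$S{\left(B \right)} = 8 B^{2}$ ($S{\left(B \right)} = \left(-20 + 28\right) B^{2} = 8 B^{2}$)
$\frac{K{\left(62 \right)}}{3483} + \frac{S{\left(Y{\left(-6 \right)} \right)}}{995} = \frac{62}{3483} + \frac{8 \left(\frac{1}{2}\right)^{2}}{995} = 62 \cdot \frac{1}{3483} + 8 \cdot \frac{1}{4} \cdot \frac{1}{995} = \frac{62}{3483} + 2 \cdot \frac{1}{995} = \frac{62}{3483} + \frac{2}{995} = \frac{68656}{3465585}$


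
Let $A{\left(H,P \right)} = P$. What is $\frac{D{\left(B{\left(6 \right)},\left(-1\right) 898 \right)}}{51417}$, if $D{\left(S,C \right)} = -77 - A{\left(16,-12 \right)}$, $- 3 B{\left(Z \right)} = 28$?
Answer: $- \frac{65}{51417} \approx -0.0012642$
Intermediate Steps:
$B{\left(Z \right)} = - \frac{28}{3}$ ($B{\left(Z \right)} = \left(- \frac{1}{3}\right) 28 = - \frac{28}{3}$)
$D{\left(S,C \right)} = -65$ ($D{\left(S,C \right)} = -77 - -12 = -77 + 12 = -65$)
$\frac{D{\left(B{\left(6 \right)},\left(-1\right) 898 \right)}}{51417} = - \frac{65}{51417}$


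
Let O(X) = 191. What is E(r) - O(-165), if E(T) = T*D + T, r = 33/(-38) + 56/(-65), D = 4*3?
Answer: -40563/190 ≈ -213.49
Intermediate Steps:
D = 12
r = -4273/2470 (r = 33*(-1/38) + 56*(-1/65) = -33/38 - 56/65 = -4273/2470 ≈ -1.7300)
E(T) = 13*T (E(T) = T*12 + T = 12*T + T = 13*T)
E(r) - O(-165) = 13*(-4273/2470) - 1*191 = -4273/190 - 191 = -40563/190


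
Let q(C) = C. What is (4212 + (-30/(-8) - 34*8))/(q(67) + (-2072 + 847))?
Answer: -15775/4632 ≈ -3.4057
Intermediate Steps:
(4212 + (-30/(-8) - 34*8))/(q(67) + (-2072 + 847)) = (4212 + (-30/(-8) - 34*8))/(67 + (-2072 + 847)) = (4212 + (-30*(-⅛) - 272))/(67 - 1225) = (4212 + (15/4 - 272))/(-1158) = (4212 - 1073/4)*(-1/1158) = (15775/4)*(-1/1158) = -15775/4632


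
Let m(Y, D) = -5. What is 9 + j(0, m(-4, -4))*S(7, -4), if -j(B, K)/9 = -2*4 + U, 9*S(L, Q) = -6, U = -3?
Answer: -57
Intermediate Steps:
S(L, Q) = -2/3 (S(L, Q) = (1/9)*(-6) = -2/3)
j(B, K) = 99 (j(B, K) = -9*(-2*4 - 3) = -9*(-8 - 3) = -9*(-11) = 99)
9 + j(0, m(-4, -4))*S(7, -4) = 9 + 99*(-2/3) = 9 - 66 = -57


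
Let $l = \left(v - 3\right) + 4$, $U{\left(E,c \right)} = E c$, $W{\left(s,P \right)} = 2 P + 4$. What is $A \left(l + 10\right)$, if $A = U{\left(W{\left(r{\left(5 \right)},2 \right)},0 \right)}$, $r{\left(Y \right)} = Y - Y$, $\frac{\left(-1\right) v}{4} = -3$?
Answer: $0$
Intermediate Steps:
$v = 12$ ($v = \left(-4\right) \left(-3\right) = 12$)
$r{\left(Y \right)} = 0$
$W{\left(s,P \right)} = 4 + 2 P$
$l = 13$ ($l = \left(12 - 3\right) + 4 = 9 + 4 = 13$)
$A = 0$ ($A = \left(4 + 2 \cdot 2\right) 0 = \left(4 + 4\right) 0 = 8 \cdot 0 = 0$)
$A \left(l + 10\right) = 0 \left(13 + 10\right) = 0 \cdot 23 = 0$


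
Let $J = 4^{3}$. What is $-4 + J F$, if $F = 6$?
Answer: $380$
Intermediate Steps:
$J = 64$
$-4 + J F = -4 + 64 \cdot 6 = -4 + 384 = 380$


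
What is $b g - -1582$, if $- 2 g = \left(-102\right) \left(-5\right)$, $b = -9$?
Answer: $3877$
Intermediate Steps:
$g = -255$ ($g = - \frac{\left(-102\right) \left(-5\right)}{2} = \left(- \frac{1}{2}\right) 510 = -255$)
$b g - -1582 = \left(-9\right) \left(-255\right) - -1582 = 2295 + 1582 = 3877$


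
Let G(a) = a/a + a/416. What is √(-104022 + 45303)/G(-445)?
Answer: -9568*I*√111/29 ≈ -3476.0*I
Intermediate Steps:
G(a) = 1 + a/416 (G(a) = 1 + a*(1/416) = 1 + a/416)
√(-104022 + 45303)/G(-445) = √(-104022 + 45303)/(1 + (1/416)*(-445)) = √(-58719)/(1 - 445/416) = (23*I*√111)/(-29/416) = (23*I*√111)*(-416/29) = -9568*I*√111/29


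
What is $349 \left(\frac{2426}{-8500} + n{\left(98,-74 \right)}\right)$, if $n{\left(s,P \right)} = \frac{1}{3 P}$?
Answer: $- \frac{23866016}{235875} \approx -101.18$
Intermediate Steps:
$n{\left(s,P \right)} = \frac{1}{3 P}$
$349 \left(\frac{2426}{-8500} + n{\left(98,-74 \right)}\right) = 349 \left(\frac{2426}{-8500} + \frac{1}{3 \left(-74\right)}\right) = 349 \left(2426 \left(- \frac{1}{8500}\right) + \frac{1}{3} \left(- \frac{1}{74}\right)\right) = 349 \left(- \frac{1213}{4250} - \frac{1}{222}\right) = 349 \left(- \frac{68384}{235875}\right) = - \frac{23866016}{235875}$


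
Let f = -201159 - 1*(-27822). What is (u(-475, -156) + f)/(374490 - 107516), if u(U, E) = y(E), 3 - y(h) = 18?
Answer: -86676/133487 ≈ -0.64932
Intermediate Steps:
y(h) = -15 (y(h) = 3 - 1*18 = 3 - 18 = -15)
u(U, E) = -15
f = -173337 (f = -201159 + 27822 = -173337)
(u(-475, -156) + f)/(374490 - 107516) = (-15 - 173337)/(374490 - 107516) = -173352/266974 = -173352*1/266974 = -86676/133487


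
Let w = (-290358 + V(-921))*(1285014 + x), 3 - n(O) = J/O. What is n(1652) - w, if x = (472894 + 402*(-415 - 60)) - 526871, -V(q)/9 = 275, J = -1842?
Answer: 251576303888445/826 ≈ 3.0457e+11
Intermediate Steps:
V(q) = -2475 (V(q) = -9*275 = -2475)
n(O) = 3 + 1842/O (n(O) = 3 - (-1842)/O = 3 + 1842/O)
x = -244927 (x = (472894 + 402*(-475)) - 526871 = (472894 - 190950) - 526871 = 281944 - 526871 = -244927)
w = -304571796471 (w = (-290358 - 2475)*(1285014 - 244927) = -292833*1040087 = -304571796471)
n(1652) - w = (3 + 1842/1652) - 1*(-304571796471) = (3 + 1842*(1/1652)) + 304571796471 = (3 + 921/826) + 304571796471 = 3399/826 + 304571796471 = 251576303888445/826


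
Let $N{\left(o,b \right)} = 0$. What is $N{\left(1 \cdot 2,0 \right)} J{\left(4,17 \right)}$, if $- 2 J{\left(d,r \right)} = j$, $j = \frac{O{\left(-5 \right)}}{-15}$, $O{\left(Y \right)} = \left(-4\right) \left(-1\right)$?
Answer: $0$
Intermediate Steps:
$O{\left(Y \right)} = 4$
$j = - \frac{4}{15}$ ($j = \frac{4}{-15} = 4 \left(- \frac{1}{15}\right) = - \frac{4}{15} \approx -0.26667$)
$J{\left(d,r \right)} = \frac{2}{15}$ ($J{\left(d,r \right)} = \left(- \frac{1}{2}\right) \left(- \frac{4}{15}\right) = \frac{2}{15}$)
$N{\left(1 \cdot 2,0 \right)} J{\left(4,17 \right)} = 0 \cdot \frac{2}{15} = 0$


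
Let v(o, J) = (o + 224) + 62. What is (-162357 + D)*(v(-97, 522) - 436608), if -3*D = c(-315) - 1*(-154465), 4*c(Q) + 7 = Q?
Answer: 186628911903/2 ≈ 9.3314e+10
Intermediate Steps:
v(o, J) = 286 + o (v(o, J) = (224 + o) + 62 = 286 + o)
c(Q) = -7/4 + Q/4
D = -102923/2 (D = -((-7/4 + (1/4)*(-315)) - 1*(-154465))/3 = -((-7/4 - 315/4) + 154465)/3 = -(-161/2 + 154465)/3 = -1/3*308769/2 = -102923/2 ≈ -51462.)
(-162357 + D)*(v(-97, 522) - 436608) = (-162357 - 102923/2)*((286 - 97) - 436608) = -427637*(189 - 436608)/2 = -427637/2*(-436419) = 186628911903/2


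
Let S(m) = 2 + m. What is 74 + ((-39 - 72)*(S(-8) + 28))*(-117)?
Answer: 285788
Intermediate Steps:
74 + ((-39 - 72)*(S(-8) + 28))*(-117) = 74 + ((-39 - 72)*((2 - 8) + 28))*(-117) = 74 - 111*(-6 + 28)*(-117) = 74 - 111*22*(-117) = 74 - 2442*(-117) = 74 + 285714 = 285788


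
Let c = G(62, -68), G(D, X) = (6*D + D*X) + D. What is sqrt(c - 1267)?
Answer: 3*I*sqrt(561) ≈ 71.056*I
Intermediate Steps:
G(D, X) = 7*D + D*X
c = -3782 (c = 62*(7 - 68) = 62*(-61) = -3782)
sqrt(c - 1267) = sqrt(-3782 - 1267) = sqrt(-5049) = 3*I*sqrt(561)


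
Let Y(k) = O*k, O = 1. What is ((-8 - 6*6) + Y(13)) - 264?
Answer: -295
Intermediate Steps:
Y(k) = k (Y(k) = 1*k = k)
((-8 - 6*6) + Y(13)) - 264 = ((-8 - 6*6) + 13) - 264 = ((-8 - 36) + 13) - 264 = (-44 + 13) - 264 = -31 - 264 = -295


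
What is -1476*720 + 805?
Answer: -1061915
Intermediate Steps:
-1476*720 + 805 = -1062720 + 805 = -1061915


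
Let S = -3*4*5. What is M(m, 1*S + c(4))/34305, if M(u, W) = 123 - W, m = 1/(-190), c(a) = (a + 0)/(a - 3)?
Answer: 179/34305 ≈ 0.0052179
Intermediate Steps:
c(a) = a/(-3 + a)
S = -60 (S = -12*5 = -60)
m = -1/190 ≈ -0.0052632
M(m, 1*S + c(4))/34305 = (123 - (1*(-60) + 4/(-3 + 4)))/34305 = (123 - (-60 + 4/1))*(1/34305) = (123 - (-60 + 4*1))*(1/34305) = (123 - (-60 + 4))*(1/34305) = (123 - 1*(-56))*(1/34305) = (123 + 56)*(1/34305) = 179*(1/34305) = 179/34305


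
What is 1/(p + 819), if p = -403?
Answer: 1/416 ≈ 0.0024038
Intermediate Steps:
1/(p + 819) = 1/(-403 + 819) = 1/416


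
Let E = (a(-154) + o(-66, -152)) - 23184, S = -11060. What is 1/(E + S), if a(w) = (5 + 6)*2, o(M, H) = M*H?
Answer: -1/24190 ≈ -4.1339e-5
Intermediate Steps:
o(M, H) = H*M
a(w) = 22 (a(w) = 11*2 = 22)
E = -13130 (E = (22 - 152*(-66)) - 23184 = (22 + 10032) - 23184 = 10054 - 23184 = -13130)
1/(E + S) = 1/(-13130 - 11060) = 1/(-24190) = -1/24190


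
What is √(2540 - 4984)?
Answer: 2*I*√611 ≈ 49.437*I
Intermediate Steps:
√(2540 - 4984) = √(-2444) = 2*I*√611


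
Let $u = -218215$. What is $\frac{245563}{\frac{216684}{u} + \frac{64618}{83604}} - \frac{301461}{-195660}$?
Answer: $- \frac{146091445633824233029}{130930202194260} \approx -1.1158 \cdot 10^{6}$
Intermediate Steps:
$\frac{245563}{\frac{216684}{u} + \frac{64618}{83604}} - \frac{301461}{-195660} = \frac{245563}{\frac{216684}{-218215} + \frac{64618}{83604}} - \frac{301461}{-195660} = \frac{245563}{216684 \left(- \frac{1}{218215}\right) + 64618 \cdot \frac{1}{83604}} - - \frac{100487}{65220} = \frac{245563}{- \frac{216684}{218215} + \frac{32309}{41802}} + \frac{100487}{65220} = \frac{245563}{- \frac{2007516133}{9121823430}} + \frac{100487}{65220} = 245563 \left(- \frac{9121823430}{2007516133}\right) + \frac{100487}{65220} = - \frac{2239982326941090}{2007516133} + \frac{100487}{65220} = - \frac{146091445633824233029}{130930202194260}$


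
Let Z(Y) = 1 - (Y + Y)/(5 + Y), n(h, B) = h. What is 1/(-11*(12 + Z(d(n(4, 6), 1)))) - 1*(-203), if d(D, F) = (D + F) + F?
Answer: 26592/131 ≈ 202.99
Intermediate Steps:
d(D, F) = D + 2*F
Z(Y) = 1 - 2*Y/(5 + Y)
1/(-11*(12 + Z(d(n(4, 6), 1)))) - 1*(-203) = 1/(-11*(12 + (5 - (4 + 2*1))/(5 + (4 + 2*1)))) - 1*(-203) = 1/(-11*(12 + (5 - (4 + 2))/(5 + (4 + 2)))) + 203 = 1/(-11*(12 + (5 - 1*6)/(5 + 6))) + 203 = 1/(-11*(12 + (5 - 6)/11)) + 203 = 1/(-11*(12 + (1/11)*(-1))) + 203 = 1/(-11*(12 - 1/11)) + 203 = 1/(-11*131/11) + 203 = 1/(-131) + 203 = -1/131 + 203 = 26592/131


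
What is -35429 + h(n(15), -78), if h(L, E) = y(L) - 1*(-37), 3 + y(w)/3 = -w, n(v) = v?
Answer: -35446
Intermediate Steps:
y(w) = -9 - 3*w (y(w) = -9 + 3*(-w) = -9 - 3*w)
h(L, E) = 28 - 3*L (h(L, E) = (-9 - 3*L) - 1*(-37) = (-9 - 3*L) + 37 = 28 - 3*L)
-35429 + h(n(15), -78) = -35429 + (28 - 3*15) = -35429 + (28 - 45) = -35429 - 17 = -35446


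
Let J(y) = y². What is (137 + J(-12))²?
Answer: 78961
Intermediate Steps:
(137 + J(-12))² = (137 + (-12)²)² = (137 + 144)² = 281² = 78961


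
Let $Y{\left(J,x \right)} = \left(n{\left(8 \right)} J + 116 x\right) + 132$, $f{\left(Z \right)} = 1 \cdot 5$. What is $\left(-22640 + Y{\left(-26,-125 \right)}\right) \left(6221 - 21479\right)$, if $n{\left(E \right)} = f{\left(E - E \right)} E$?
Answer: $580536384$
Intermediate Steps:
$f{\left(Z \right)} = 5$
$n{\left(E \right)} = 5 E$
$Y{\left(J,x \right)} = 132 + 40 J + 116 x$ ($Y{\left(J,x \right)} = \left(5 \cdot 8 J + 116 x\right) + 132 = \left(40 J + 116 x\right) + 132 = 132 + 40 J + 116 x$)
$\left(-22640 + Y{\left(-26,-125 \right)}\right) \left(6221 - 21479\right) = \left(-22640 + \left(132 + 40 \left(-26\right) + 116 \left(-125\right)\right)\right) \left(6221 - 21479\right) = \left(-22640 - 15408\right) \left(-15258\right) = \left(-38048\right) \left(-15258\right) = 580536384$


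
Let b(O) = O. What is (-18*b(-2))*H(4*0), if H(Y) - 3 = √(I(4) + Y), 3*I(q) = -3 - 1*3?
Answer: 108 + 36*I*√2 ≈ 108.0 + 50.912*I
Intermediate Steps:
I(q) = -2 (I(q) = (-3 - 1*3)/3 = (-3 - 3)/3 = (⅓)*(-6) = -2)
H(Y) = 3 + √(-2 + Y)
(-18*b(-2))*H(4*0) = (-18*(-2))*(3 + √(-2 + 4*0)) = 36*(3 + √(-2 + 0)) = 36*(3 + √(-2)) = 36*(3 + I*√2) = 108 + 36*I*√2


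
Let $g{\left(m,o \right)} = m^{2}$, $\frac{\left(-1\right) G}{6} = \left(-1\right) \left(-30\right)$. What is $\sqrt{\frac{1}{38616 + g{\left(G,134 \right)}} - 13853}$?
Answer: $\frac{i \sqrt{17466112622838}}{35508} \approx 117.7 i$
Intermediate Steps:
$G = -180$ ($G = - 6 \left(\left(-1\right) \left(-30\right)\right) = \left(-6\right) 30 = -180$)
$\sqrt{\frac{1}{38616 + g{\left(G,134 \right)}} - 13853} = \sqrt{\frac{1}{38616 + \left(-180\right)^{2}} - 13853} = \sqrt{\frac{1}{38616 + 32400} - 13853} = \sqrt{\frac{1}{71016} - 13853} = \sqrt{- \frac{983784647}{71016}} = \frac{i \sqrt{17466112622838}}{35508}$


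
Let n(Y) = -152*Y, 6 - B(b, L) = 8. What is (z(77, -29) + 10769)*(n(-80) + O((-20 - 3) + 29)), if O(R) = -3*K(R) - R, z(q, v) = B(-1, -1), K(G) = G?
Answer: 130668312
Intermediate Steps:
B(b, L) = -2 (B(b, L) = 6 - 1*8 = 6 - 8 = -2)
z(q, v) = -2
O(R) = -4*R (O(R) = -3*R - R = -4*R)
(z(77, -29) + 10769)*(n(-80) + O((-20 - 3) + 29)) = (-2 + 10769)*(-152*(-80) - 4*((-20 - 3) + 29)) = 10767*(12160 - 4*(-23 + 29)) = 10767*(12160 - 4*6) = 10767*(12160 - 24) = 10767*12136 = 130668312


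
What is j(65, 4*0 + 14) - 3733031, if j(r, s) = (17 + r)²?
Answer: -3726307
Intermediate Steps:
j(65, 4*0 + 14) - 3733031 = (17 + 65)² - 3733031 = 82² - 3733031 = 6724 - 3733031 = -3726307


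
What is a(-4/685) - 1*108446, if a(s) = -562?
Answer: -109008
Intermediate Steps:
a(-4/685) - 1*108446 = -562 - 1*108446 = -562 - 108446 = -109008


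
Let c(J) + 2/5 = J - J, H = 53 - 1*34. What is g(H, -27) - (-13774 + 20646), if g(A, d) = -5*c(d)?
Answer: -6870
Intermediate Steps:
H = 19 (H = 53 - 34 = 19)
c(J) = -⅖ (c(J) = -⅖ + (J - J) = -⅖ + 0 = -⅖)
g(A, d) = 2 (g(A, d) = -5*(-⅖) = 2)
g(H, -27) - (-13774 + 20646) = 2 - (-13774 + 20646) = 2 - 1*6872 = 2 - 6872 = -6870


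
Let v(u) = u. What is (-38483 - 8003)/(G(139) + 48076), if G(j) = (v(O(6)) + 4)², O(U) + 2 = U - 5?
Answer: -46486/48085 ≈ -0.96675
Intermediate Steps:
O(U) = -7 + U (O(U) = -2 + (U - 5) = -2 + (-5 + U) = -7 + U)
G(j) = 9 (G(j) = ((-7 + 6) + 4)² = (-1 + 4)² = 3² = 9)
(-38483 - 8003)/(G(139) + 48076) = (-38483 - 8003)/(9 + 48076) = -46486/48085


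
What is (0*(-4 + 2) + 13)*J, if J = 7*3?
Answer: 273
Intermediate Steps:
J = 21
(0*(-4 + 2) + 13)*J = (0*(-4 + 2) + 13)*21 = (0*(-2) + 13)*21 = (0 + 13)*21 = 13*21 = 273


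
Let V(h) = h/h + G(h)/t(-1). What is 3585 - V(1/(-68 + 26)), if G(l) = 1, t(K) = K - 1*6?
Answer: 25089/7 ≈ 3584.1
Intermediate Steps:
t(K) = -6 + K (t(K) = K - 6 = -6 + K)
V(h) = 6/7 (V(h) = h/h + 1/(-6 - 1) = 1 + 1/(-7) = 1 + 1*(-⅐) = 1 - ⅐ = 6/7)
3585 - V(1/(-68 + 26)) = 3585 - 1*6/7 = 3585 - 6/7 = 25089/7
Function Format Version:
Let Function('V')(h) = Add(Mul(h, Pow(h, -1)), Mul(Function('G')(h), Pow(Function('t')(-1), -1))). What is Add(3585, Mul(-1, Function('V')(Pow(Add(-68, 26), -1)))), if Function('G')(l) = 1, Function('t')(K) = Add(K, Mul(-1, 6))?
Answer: Rational(25089, 7) ≈ 3584.1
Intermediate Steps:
Function('t')(K) = Add(-6, K) (Function('t')(K) = Add(K, -6) = Add(-6, K))
Function('V')(h) = Rational(6, 7) (Function('V')(h) = Add(Mul(h, Pow(h, -1)), Mul(1, Pow(Add(-6, -1), -1))) = Add(1, Mul(1, Pow(-7, -1))) = Add(1, Mul(1, Rational(-1, 7))) = Add(1, Rational(-1, 7)) = Rational(6, 7))
Add(3585, Mul(-1, Function('V')(Pow(Add(-68, 26), -1)))) = Add(3585, Mul(-1, Rational(6, 7))) = Add(3585, Rational(-6, 7)) = Rational(25089, 7)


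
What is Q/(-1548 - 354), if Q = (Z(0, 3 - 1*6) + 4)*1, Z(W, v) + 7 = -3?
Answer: 1/317 ≈ 0.0031546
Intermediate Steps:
Z(W, v) = -10 (Z(W, v) = -7 - 3 = -10)
Q = -6 (Q = (-10 + 4)*1 = -6*1 = -6)
Q/(-1548 - 354) = -6/(-1548 - 354) = -6/(-1902) = -1/1902*(-6) = 1/317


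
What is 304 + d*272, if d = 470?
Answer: 128144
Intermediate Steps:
304 + d*272 = 304 + 470*272 = 304 + 127840 = 128144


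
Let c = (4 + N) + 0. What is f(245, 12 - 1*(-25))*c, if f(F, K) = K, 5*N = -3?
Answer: 629/5 ≈ 125.80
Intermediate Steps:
N = -3/5 (N = (1/5)*(-3) = -3/5 ≈ -0.60000)
c = 17/5 (c = (4 - 3/5) + 0 = 17/5 + 0 = 17/5 ≈ 3.4000)
f(245, 12 - 1*(-25))*c = (12 - 1*(-25))*(17/5) = (12 + 25)*(17/5) = 37*(17/5) = 629/5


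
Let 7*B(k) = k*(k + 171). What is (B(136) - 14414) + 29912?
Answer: 150238/7 ≈ 21463.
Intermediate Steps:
B(k) = k*(171 + k)/7 (B(k) = (k*(k + 171))/7 = (k*(171 + k))/7 = k*(171 + k)/7)
(B(136) - 14414) + 29912 = ((1/7)*136*(171 + 136) - 14414) + 29912 = ((1/7)*136*307 - 14414) + 29912 = (41752/7 - 14414) + 29912 = -59146/7 + 29912 = 150238/7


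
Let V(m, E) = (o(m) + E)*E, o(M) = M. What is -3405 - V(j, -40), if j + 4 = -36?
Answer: -6605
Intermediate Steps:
j = -40 (j = -4 - 36 = -40)
V(m, E) = E*(E + m) (V(m, E) = (m + E)*E = (E + m)*E = E*(E + m))
-3405 - V(j, -40) = -3405 - (-40)*(-40 - 40) = -3405 - (-40)*(-80) = -3405 - 1*3200 = -3405 - 3200 = -6605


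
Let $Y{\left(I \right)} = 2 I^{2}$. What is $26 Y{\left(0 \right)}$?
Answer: $0$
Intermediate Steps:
$26 Y{\left(0 \right)} = 26 \cdot 2 \cdot 0^{2} = 26 \cdot 2 \cdot 0 = 26 \cdot 0 = 0$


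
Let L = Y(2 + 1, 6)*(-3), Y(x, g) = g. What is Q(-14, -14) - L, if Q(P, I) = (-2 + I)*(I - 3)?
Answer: 290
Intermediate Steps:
L = -18 (L = 6*(-3) = -18)
Q(P, I) = (-3 + I)*(-2 + I) (Q(P, I) = (-2 + I)*(-3 + I) = (-3 + I)*(-2 + I))
Q(-14, -14) - L = (6 + (-14)² - 5*(-14)) - 1*(-18) = (6 + 196 + 70) + 18 = 272 + 18 = 290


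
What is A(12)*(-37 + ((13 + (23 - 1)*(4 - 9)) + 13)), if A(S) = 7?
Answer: -847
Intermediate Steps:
A(12)*(-37 + ((13 + (23 - 1)*(4 - 9)) + 13)) = 7*(-37 + ((13 + (23 - 1)*(4 - 9)) + 13)) = 7*(-37 + ((13 + 22*(-5)) + 13)) = 7*(-37 + ((13 - 110) + 13)) = 7*(-37 + (-97 + 13)) = 7*(-37 - 84) = 7*(-121) = -847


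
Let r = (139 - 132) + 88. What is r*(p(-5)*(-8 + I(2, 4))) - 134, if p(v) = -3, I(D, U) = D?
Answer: 1576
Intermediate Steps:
r = 95 (r = 7 + 88 = 95)
r*(p(-5)*(-8 + I(2, 4))) - 134 = 95*(-3*(-8 + 2)) - 134 = 95*(-3*(-6)) - 134 = 95*18 - 134 = 1710 - 134 = 1576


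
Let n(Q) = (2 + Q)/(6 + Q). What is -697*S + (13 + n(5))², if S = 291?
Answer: -24519567/121 ≈ -2.0264e+5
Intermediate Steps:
n(Q) = (2 + Q)/(6 + Q)
-697*S + (13 + n(5))² = -697*291 + (13 + (2 + 5)/(6 + 5))² = -202827 + (13 + 7/11)² = -202827 + (150/11)² = -202827 + 22500/121 = -24519567/121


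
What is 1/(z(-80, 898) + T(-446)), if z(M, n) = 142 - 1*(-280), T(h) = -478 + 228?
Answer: 1/172 ≈ 0.0058140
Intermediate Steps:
T(h) = -250
z(M, n) = 422 (z(M, n) = 142 + 280 = 422)
1/(z(-80, 898) + T(-446)) = 1/(422 - 250) = 1/172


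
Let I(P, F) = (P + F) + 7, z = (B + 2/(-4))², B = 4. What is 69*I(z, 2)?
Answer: 5865/4 ≈ 1466.3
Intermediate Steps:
z = 49/4 (z = (4 + 2/(-4))² = (4 + 2*(-¼))² = (4 - ½)² = (7/2)² = 49/4 ≈ 12.250)
I(P, F) = 7 + F + P (I(P, F) = (F + P) + 7 = 7 + F + P)
69*I(z, 2) = 69*(7 + 2 + 49/4) = 69*(85/4) = 5865/4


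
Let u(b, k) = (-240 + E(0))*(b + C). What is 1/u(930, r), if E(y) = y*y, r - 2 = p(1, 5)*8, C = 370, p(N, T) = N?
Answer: -1/312000 ≈ -3.2051e-6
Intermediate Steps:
r = 10 (r = 2 + 1*8 = 2 + 8 = 10)
E(y) = y²
u(b, k) = -88800 - 240*b (u(b, k) = (-240 + 0²)*(b + 370) = (-240 + 0)*(370 + b) = -240*(370 + b) = -88800 - 240*b)
1/u(930, r) = 1/(-88800 - 240*930) = 1/(-88800 - 223200) = 1/(-312000) = -1/312000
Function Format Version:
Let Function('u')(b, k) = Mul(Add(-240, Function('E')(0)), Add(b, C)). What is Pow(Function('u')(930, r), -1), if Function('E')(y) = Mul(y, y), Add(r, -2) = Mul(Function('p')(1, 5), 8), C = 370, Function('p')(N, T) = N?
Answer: Rational(-1, 312000) ≈ -3.2051e-6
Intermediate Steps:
r = 10 (r = Add(2, Mul(1, 8)) = Add(2, 8) = 10)
Function('E')(y) = Pow(y, 2)
Function('u')(b, k) = Add(-88800, Mul(-240, b)) (Function('u')(b, k) = Mul(Add(-240, Pow(0, 2)), Add(b, 370)) = Mul(Add(-240, 0), Add(370, b)) = Mul(-240, Add(370, b)) = Add(-88800, Mul(-240, b)))
Pow(Function('u')(930, r), -1) = Pow(Add(-88800, Mul(-240, 930)), -1) = Pow(Add(-88800, -223200), -1) = Pow(-312000, -1) = Rational(-1, 312000)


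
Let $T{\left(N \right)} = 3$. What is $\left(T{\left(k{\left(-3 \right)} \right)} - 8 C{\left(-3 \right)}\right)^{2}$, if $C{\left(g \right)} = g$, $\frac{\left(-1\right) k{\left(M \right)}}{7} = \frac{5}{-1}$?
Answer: $729$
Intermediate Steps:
$k{\left(M \right)} = 35$ ($k{\left(M \right)} = - 7 \frac{5}{-1} = - 7 \cdot 5 \left(-1\right) = \left(-7\right) \left(-5\right) = 35$)
$\left(T{\left(k{\left(-3 \right)} \right)} - 8 C{\left(-3 \right)}\right)^{2} = \left(3 - -24\right)^{2} = \left(3 + 24\right)^{2} = 27^{2} = 729$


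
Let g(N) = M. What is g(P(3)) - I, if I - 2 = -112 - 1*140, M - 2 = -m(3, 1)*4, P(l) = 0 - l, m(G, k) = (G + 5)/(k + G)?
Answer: 244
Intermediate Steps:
m(G, k) = (5 + G)/(G + k)
P(l) = -l
M = -6 (M = 2 - (5 + 3)/(3 + 1)*4 = 2 - 8/4*4 = 2 - 1*2*4 = 2 - 2*4 = 2 - 8 = -6)
I = -250 (I = 2 + (-112 - 1*140) = 2 + (-112 - 140) = 2 - 252 = -250)
g(N) = -6
g(P(3)) - I = -6 - 1*(-250) = -6 + 250 = 244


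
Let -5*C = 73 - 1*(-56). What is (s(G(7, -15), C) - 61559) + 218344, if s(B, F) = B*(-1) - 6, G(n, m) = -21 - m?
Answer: 156785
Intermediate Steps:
C = -129/5 (C = -(73 - 1*(-56))/5 = -(73 + 56)/5 = -1/5*129 = -129/5 ≈ -25.800)
s(B, F) = -6 - B (s(B, F) = -B - 6 = -6 - B)
(s(G(7, -15), C) - 61559) + 218344 = ((-6 - (-21 - 1*(-15))) - 61559) + 218344 = ((-6 - (-21 + 15)) - 61559) + 218344 = ((-6 - 1*(-6)) - 61559) + 218344 = ((-6 + 6) - 61559) + 218344 = (0 - 61559) + 218344 = -61559 + 218344 = 156785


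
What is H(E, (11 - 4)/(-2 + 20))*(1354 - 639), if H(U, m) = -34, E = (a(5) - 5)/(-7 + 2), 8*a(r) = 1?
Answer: -24310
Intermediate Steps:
a(r) = 1/8 (a(r) = (1/8)*1 = 1/8)
E = 39/40 (E = (1/8 - 5)/(-7 + 2) = -39/8/(-5) = -39/8*(-1/5) = 39/40 ≈ 0.97500)
H(E, (11 - 4)/(-2 + 20))*(1354 - 639) = -34*(1354 - 639) = -34*715 = -24310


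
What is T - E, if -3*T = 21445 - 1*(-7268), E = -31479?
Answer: 21908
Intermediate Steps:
T = -9571 (T = -(21445 - 1*(-7268))/3 = -(21445 + 7268)/3 = -1/3*28713 = -9571)
T - E = -9571 - 1*(-31479) = -9571 + 31479 = 21908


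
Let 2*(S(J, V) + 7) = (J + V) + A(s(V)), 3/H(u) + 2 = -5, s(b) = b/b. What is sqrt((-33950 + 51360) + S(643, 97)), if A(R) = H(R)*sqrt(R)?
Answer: sqrt(3483466)/14 ≈ 133.31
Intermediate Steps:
s(b) = 1
H(u) = -3/7 (H(u) = 3/(-2 - 5) = 3/(-7) = 3*(-1/7) = -3/7)
A(R) = -3*sqrt(R)/7
S(J, V) = -101/14 + J/2 + V/2 (S(J, V) = -7 + ((J + V) - 3*sqrt(1)/7)/2 = -7 + ((J + V) - 3/7*1)/2 = -7 + ((J + V) - 3/7)/2 = -7 + (-3/7 + J + V)/2 = -7 + (-3/14 + J/2 + V/2) = -101/14 + J/2 + V/2)
sqrt((-33950 + 51360) + S(643, 97)) = sqrt((-33950 + 51360) + (-101/14 + (1/2)*643 + (1/2)*97)) = sqrt(17410 + (-101/14 + 643/2 + 97/2)) = sqrt(17410 + 5079/14) = sqrt(248819/14) = sqrt(3483466)/14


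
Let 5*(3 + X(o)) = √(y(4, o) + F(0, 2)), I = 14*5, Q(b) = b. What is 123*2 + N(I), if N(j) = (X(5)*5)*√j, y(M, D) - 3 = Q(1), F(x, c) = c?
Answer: 246 + √70*(-15 + √6) ≈ 140.99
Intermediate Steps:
y(M, D) = 4 (y(M, D) = 3 + 1 = 4)
I = 70
X(o) = -3 + √6/5 (X(o) = -3 + √(4 + 2)/5 = -3 + √6/5)
N(j) = √j*(-15 + √6) (N(j) = ((-3 + √6/5)*5)*√j = (-15 + √6)*√j = √j*(-15 + √6))
123*2 + N(I) = 123*2 + √70*(-15 + √6) = 246 + √70*(-15 + √6)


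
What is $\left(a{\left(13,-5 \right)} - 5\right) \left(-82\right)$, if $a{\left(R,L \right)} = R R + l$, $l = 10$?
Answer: $-14268$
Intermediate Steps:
$a{\left(R,L \right)} = 10 + R^{2}$ ($a{\left(R,L \right)} = R R + 10 = R^{2} + 10 = 10 + R^{2}$)
$\left(a{\left(13,-5 \right)} - 5\right) \left(-82\right) = \left(\left(10 + 13^{2}\right) - 5\right) \left(-82\right) = \left(\left(10 + 169\right) - 5\right) \left(-82\right) = \left(179 - 5\right) \left(-82\right) = 174 \left(-82\right) = -14268$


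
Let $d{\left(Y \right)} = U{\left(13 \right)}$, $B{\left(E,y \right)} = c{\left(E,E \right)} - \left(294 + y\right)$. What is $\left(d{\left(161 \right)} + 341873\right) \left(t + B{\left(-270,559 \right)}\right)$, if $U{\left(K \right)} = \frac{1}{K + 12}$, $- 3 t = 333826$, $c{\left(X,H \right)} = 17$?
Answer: $- \frac{958196058628}{25} \approx -3.8328 \cdot 10^{10}$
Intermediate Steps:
$t = - \frac{333826}{3}$ ($t = \left(- \frac{1}{3}\right) 333826 = - \frac{333826}{3} \approx -1.1128 \cdot 10^{5}$)
$U{\left(K \right)} = \frac{1}{12 + K}$
$B{\left(E,y \right)} = -277 - y$ ($B{\left(E,y \right)} = 17 - \left(294 + y\right) = -277 - y$)
$d{\left(Y \right)} = \frac{1}{25}$ ($d{\left(Y \right)} = \frac{1}{12 + 13} = \frac{1}{25}$)
$\left(d{\left(161 \right)} + 341873\right) \left(t + B{\left(-270,559 \right)}\right) = \left(\frac{1}{25} + 341873\right) \left(- \frac{333826}{3} - 836\right) = \frac{8546826 \left(- \frac{333826}{3} - 836\right)}{25} = \frac{8546826}{25} \left(- \frac{336334}{3}\right) = - \frac{958196058628}{25}$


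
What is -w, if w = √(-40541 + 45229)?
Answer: -4*√293 ≈ -68.469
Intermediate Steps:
w = 4*√293 (w = √4688 = 4*√293 ≈ 68.469)
-w = -4*√293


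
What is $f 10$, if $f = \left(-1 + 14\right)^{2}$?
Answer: $1690$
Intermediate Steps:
$f = 169$ ($f = 13^{2} = 169$)
$f 10 = 169 \cdot 10 = 1690$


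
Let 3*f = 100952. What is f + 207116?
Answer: 722300/3 ≈ 2.4077e+5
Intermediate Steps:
f = 100952/3 (f = (⅓)*100952 = 100952/3 ≈ 33651.)
f + 207116 = 100952/3 + 207116 = 722300/3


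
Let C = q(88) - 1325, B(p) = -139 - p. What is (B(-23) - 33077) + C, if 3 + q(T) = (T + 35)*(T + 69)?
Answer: -15210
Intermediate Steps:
q(T) = -3 + (35 + T)*(69 + T) (q(T) = -3 + (T + 35)*(T + 69) = -3 + (35 + T)*(69 + T))
C = 17983 (C = (2412 + 88² + 104*88) - 1325 = (2412 + 7744 + 9152) - 1325 = 19308 - 1325 = 17983)
(B(-23) - 33077) + C = ((-139 - 1*(-23)) - 33077) + 17983 = ((-139 + 23) - 33077) + 17983 = (-116 - 33077) + 17983 = -33193 + 17983 = -15210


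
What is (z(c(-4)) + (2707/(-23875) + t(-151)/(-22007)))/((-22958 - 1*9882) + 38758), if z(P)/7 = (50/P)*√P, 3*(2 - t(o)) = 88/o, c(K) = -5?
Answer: -27010277647/1408566601224750 - 35*I*√5/2959 ≈ -1.9176e-5 - 0.026449*I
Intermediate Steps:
t(o) = 2 - 88/(3*o)
z(P) = 350/√P (z(P) = 7*((50/P)*√P) = 7*(50/√P) = 350/√P)
(z(c(-4)) + (2707/(-23875) + t(-151)/(-22007)))/((-22958 - 1*9882) + 38758) = (350/√(-5) + (2707/(-23875) + (2 - 88/3/(-151))/(-22007)))/((-22958 - 1*9882) + 38758) = (350*(-I*√5/5) + (2707*(-1/23875) + (2 - 88/3*(-1/151))*(-1/22007)))/((-22958 - 9882) + 38758) = (-70*I*√5 + (-2707/23875 + (2 + 88/453)*(-1/22007)))/(-32840 + 38758) = (-70*I*√5 + (-2707/23875 + (994/453)*(-1/22007)))/5918 = (-70*I*√5 + (-2707/23875 - 994/9969171))*(1/5918) = (-70*I*√5 - 27010277647/238013957625)*(1/5918) = (-27010277647/238013957625 - 70*I*√5)*(1/5918) = -27010277647/1408566601224750 - 35*I*√5/2959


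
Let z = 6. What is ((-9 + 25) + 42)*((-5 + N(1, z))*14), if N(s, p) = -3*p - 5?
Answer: -22736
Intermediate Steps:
N(s, p) = -5 - 3*p
((-9 + 25) + 42)*((-5 + N(1, z))*14) = ((-9 + 25) + 42)*((-5 + (-5 - 3*6))*14) = (16 + 42)*((-5 + (-5 - 18))*14) = 58*((-5 - 23)*14) = 58*(-28*14) = 58*(-392) = -22736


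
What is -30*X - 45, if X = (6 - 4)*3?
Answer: -225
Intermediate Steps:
X = 6 (X = 2*3 = 6)
-30*X - 45 = -30*6 - 45 = -180 - 45 = -225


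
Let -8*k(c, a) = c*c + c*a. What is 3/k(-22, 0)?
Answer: -6/121 ≈ -0.049587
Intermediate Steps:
k(c, a) = -c**2/8 - a*c/8 (k(c, a) = -(c*c + c*a)/8 = -(c**2 + a*c)/8 = -c**2/8 - a*c/8)
3/k(-22, 0) = 3/((-1/8*(-22)*(0 - 22))) = 3/((-1/8*(-22)*(-22))) = 3/(-121/2) = 3*(-2/121) = -6/121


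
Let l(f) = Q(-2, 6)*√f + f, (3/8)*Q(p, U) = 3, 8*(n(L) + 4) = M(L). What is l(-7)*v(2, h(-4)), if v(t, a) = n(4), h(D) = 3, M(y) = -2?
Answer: 119/4 - 34*I*√7 ≈ 29.75 - 89.956*I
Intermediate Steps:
n(L) = -17/4 (n(L) = -4 + (⅛)*(-2) = -4 - ¼ = -17/4)
Q(p, U) = 8 (Q(p, U) = (8/3)*3 = 8)
v(t, a) = -17/4
l(f) = f + 8*√f (l(f) = 8*√f + f = f + 8*√f)
l(-7)*v(2, h(-4)) = (-7 + 8*√(-7))*(-17/4) = (-7 + 8*(I*√7))*(-17/4) = (-7 + 8*I*√7)*(-17/4) = 119/4 - 34*I*√7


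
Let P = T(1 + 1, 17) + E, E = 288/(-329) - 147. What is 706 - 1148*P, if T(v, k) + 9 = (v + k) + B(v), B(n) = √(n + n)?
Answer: 7364474/47 ≈ 1.5669e+5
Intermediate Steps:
B(n) = √2*√n (B(n) = √(2*n) = √2*√n)
E = -48651/329 (E = 288*(-1/329) - 147 = -288/329 - 147 = -48651/329 ≈ -147.88)
T(v, k) = -9 + k + v + √2*√v (T(v, k) = -9 + ((v + k) + √2*√v) = -9 + ((k + v) + √2*√v) = -9 + (k + v + √2*√v) = -9 + k + v + √2*√v)
P = -44703/329 (P = (-9 + 17 + (1 + 1) + √2*√(1 + 1)) - 48651/329 = (-9 + 17 + 2 + √2*√2) - 48651/329 = (-9 + 17 + 2 + 2) - 48651/329 = 12 - 48651/329 = -44703/329 ≈ -135.88)
706 - 1148*P = 706 - 1148*(-44703/329) = 706 + 7331292/47 = 7364474/47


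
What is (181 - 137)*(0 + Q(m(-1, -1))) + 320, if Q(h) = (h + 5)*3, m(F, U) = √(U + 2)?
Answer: 1112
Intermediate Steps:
m(F, U) = √(2 + U)
Q(h) = 15 + 3*h (Q(h) = (5 + h)*3 = 15 + 3*h)
(181 - 137)*(0 + Q(m(-1, -1))) + 320 = (181 - 137)*(0 + (15 + 3*√(2 - 1))) + 320 = 44*(0 + (15 + 3*√1)) + 320 = 44*(0 + (15 + 3*1)) + 320 = 44*(0 + (15 + 3)) + 320 = 44*(0 + 18) + 320 = 44*18 + 320 = 792 + 320 = 1112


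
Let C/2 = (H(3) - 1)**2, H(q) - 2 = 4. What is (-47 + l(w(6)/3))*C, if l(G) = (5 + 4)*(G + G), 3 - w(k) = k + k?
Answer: -5050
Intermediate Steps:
H(q) = 6 (H(q) = 2 + 4 = 6)
w(k) = 3 - 2*k (w(k) = 3 - (k + k) = 3 - 2*k)
l(G) = 18*G (l(G) = 9*(2*G) = 18*G)
C = 50 (C = 2*(6 - 1)**2 = 2*5**2 = 2*25 = 50)
(-47 + l(w(6)/3))*C = (-47 + 18*((3 - 2*6)/3))*50 = (-47 + 18*((3 - 12)*(1/3)))*50 = (-47 + 18*(-9*1/3))*50 = (-47 + 18*(-3))*50 = (-47 - 54)*50 = -101*50 = -5050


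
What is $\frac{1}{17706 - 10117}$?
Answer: $\frac{1}{7589} \approx 0.00013177$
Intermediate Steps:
$\frac{1}{17706 - 10117} = \frac{1}{7589}$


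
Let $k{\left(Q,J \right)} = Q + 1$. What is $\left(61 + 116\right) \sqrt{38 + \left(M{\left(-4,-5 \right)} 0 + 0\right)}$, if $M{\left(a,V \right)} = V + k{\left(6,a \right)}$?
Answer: $177 \sqrt{38} \approx 1091.1$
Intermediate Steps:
$k{\left(Q,J \right)} = 1 + Q$
$M{\left(a,V \right)} = 7 + V$ ($M{\left(a,V \right)} = V + \left(1 + 6\right) = V + 7 = 7 + V$)
$\left(61 + 116\right) \sqrt{38 + \left(M{\left(-4,-5 \right)} 0 + 0\right)} = \left(61 + 116\right) \sqrt{38 + \left(\left(7 - 5\right) 0 + 0\right)} = 177 \sqrt{38 + \left(2 \cdot 0 + 0\right)} = 177 \sqrt{38 + \left(0 + 0\right)} = 177 \sqrt{38 + 0} = 177 \sqrt{38}$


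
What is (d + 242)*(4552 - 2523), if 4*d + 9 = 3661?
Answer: 2343495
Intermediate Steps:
d = 913 (d = -9/4 + (¼)*3661 = -9/4 + 3661/4 = 913)
(d + 242)*(4552 - 2523) = (913 + 242)*(4552 - 2523) = 1155*2029 = 2343495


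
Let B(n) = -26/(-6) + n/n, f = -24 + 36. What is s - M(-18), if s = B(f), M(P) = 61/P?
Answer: 157/18 ≈ 8.7222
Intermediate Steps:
f = 12
B(n) = 16/3 (B(n) = -26*(-⅙) + 1 = 13/3 + 1 = 16/3)
s = 16/3 ≈ 5.3333
s - M(-18) = 16/3 - 61/(-18) = 16/3 - 61*(-1)/18 = 16/3 - 1*(-61/18) = 16/3 + 61/18 = 157/18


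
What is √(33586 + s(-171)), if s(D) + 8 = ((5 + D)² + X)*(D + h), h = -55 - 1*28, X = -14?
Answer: I*√6962090 ≈ 2638.6*I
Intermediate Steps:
h = -83 (h = -55 - 28 = -83)
s(D) = -8 + (-83 + D)*(-14 + (5 + D)²) (s(D) = -8 + ((5 + D)² - 14)*(D - 83) = -8 + (-14 + (5 + D)²)*(-83 + D) = -8 + (-83 + D)*(-14 + (5 + D)²))
√(33586 + s(-171)) = √(33586 + (-921 + (-171)³ - 819*(-171) - 73*(-171)²)) = √(33586 + (-921 - 5000211 + 140049 - 73*29241)) = √(33586 + (-921 - 5000211 + 140049 - 2134593)) = √(33586 - 6995676) = √(-6962090) = I*√6962090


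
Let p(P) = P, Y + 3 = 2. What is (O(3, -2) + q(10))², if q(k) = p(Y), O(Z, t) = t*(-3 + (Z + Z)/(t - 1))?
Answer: 81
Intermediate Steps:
Y = -1 (Y = -3 + 2 = -1)
O(Z, t) = t*(-3 + 2*Z/(-1 + t)) (O(Z, t) = t*(-3 + (2*Z)/(-1 + t)) = t*(-3 + 2*Z/(-1 + t)))
q(k) = -1
(O(3, -2) + q(10))² = (-2*(3 - 3*(-2) + 2*3)/(-1 - 2) - 1)² = (-2*(3 + 6 + 6)/(-3) - 1)² = (-2*(-⅓)*15 - 1)² = (10 - 1)² = 9² = 81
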